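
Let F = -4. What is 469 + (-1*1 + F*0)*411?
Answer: 58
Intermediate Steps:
469 + (-1*1 + F*0)*411 = 469 + (-1*1 - 4*0)*411 = 469 + (-1 + 0)*411 = 469 - 1*411 = 469 - 411 = 58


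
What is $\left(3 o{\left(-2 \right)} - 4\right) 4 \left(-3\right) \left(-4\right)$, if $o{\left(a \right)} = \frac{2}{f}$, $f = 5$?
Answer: $- \frac{672}{5} \approx -134.4$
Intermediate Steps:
$o{\left(a \right)} = \frac{2}{5}$
$\left(3 o{\left(-2 \right)} - 4\right) 4 \left(-3\right) \left(-4\right) = \left(3 \cdot \frac{2}{5} - 4\right) 4 \left(-3\right) \left(-4\right) = \left(\frac{6}{5} - 4\right) \left(\left(-12\right) \left(-4\right)\right) = \left(- \frac{14}{5}\right) 48 = - \frac{672}{5}$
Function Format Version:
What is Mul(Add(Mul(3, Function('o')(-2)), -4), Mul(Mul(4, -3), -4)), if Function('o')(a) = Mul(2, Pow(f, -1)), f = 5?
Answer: Rational(-672, 5) ≈ -134.40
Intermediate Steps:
Function('o')(a) = Rational(2, 5) (Function('o')(a) = Mul(2, Pow(5, -1)) = Mul(2, Rational(1, 5)) = Rational(2, 5))
Mul(Add(Mul(3, Function('o')(-2)), -4), Mul(Mul(4, -3), -4)) = Mul(Add(Mul(3, Rational(2, 5)), -4), Mul(Mul(4, -3), -4)) = Mul(Add(Rational(6, 5), -4), Mul(-12, -4)) = Mul(Rational(-14, 5), 48) = Rational(-672, 5)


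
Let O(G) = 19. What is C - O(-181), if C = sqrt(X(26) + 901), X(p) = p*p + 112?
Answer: -19 + sqrt(1689) ≈ 22.097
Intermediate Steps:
X(p) = 112 + p**2 (X(p) = p**2 + 112 = 112 + p**2)
C = sqrt(1689) (C = sqrt((112 + 26**2) + 901) = sqrt((112 + 676) + 901) = sqrt(788 + 901) = sqrt(1689) ≈ 41.097)
C - O(-181) = sqrt(1689) - 1*19 = sqrt(1689) - 19 = -19 + sqrt(1689)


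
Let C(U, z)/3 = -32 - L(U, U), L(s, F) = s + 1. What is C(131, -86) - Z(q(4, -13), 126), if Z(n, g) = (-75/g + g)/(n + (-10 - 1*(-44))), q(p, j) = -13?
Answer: -439211/882 ≈ -497.97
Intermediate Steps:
L(s, F) = 1 + s
Z(n, g) = (g - 75/g)/(34 + n) (Z(n, g) = (g - 75/g)/(n + (-10 + 44)) = (g - 75/g)/(n + 34) = (g - 75/g)/(34 + n))
C(U, z) = -99 - 3*U (C(U, z) = 3*(-32 - (1 + U)) = 3*(-32 + (-1 - U)) = 3*(-33 - U) = -99 - 3*U)
C(131, -86) - Z(q(4, -13), 126) = (-99 - 3*131) - (-75 + 126²)/(126*(34 - 13)) = (-99 - 393) - (-75 + 15876)/(126*21) = -492 - 15801/(126*21) = -492 - 1*5267/882 = -492 - 5267/882 = -439211/882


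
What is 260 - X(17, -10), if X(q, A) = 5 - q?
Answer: 272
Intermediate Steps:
260 - X(17, -10) = 260 - (5 - 1*17) = 260 - (5 - 17) = 260 - 1*(-12) = 260 + 12 = 272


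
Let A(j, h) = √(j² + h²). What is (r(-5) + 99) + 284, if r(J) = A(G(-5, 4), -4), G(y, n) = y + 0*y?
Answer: 383 + √41 ≈ 389.40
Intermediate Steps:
G(y, n) = y (G(y, n) = y + 0 = y)
A(j, h) = √(h² + j²)
r(J) = √41 (r(J) = √((-4)² + (-5)²) = √(16 + 25) = √41)
(r(-5) + 99) + 284 = (√41 + 99) + 284 = (99 + √41) + 284 = 383 + √41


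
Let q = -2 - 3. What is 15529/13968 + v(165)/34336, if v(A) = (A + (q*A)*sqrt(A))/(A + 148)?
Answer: 10430942287/9382277664 - 825*sqrt(165)/10747168 ≈ 1.1108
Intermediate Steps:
q = -5
v(A) = (A - 5*A**(3/2))/(148 + A) (v(A) = (A + (-5*A)*sqrt(A))/(A + 148) = (A - 5*A**(3/2))/(148 + A))
15529/13968 + v(165)/34336 = 15529/13968 + ((165 - 825*sqrt(165))/(148 + 165))/34336 = 15529*(1/13968) + ((165 - 825*sqrt(165))/313)*(1/34336) = 15529/13968 + ((165 - 825*sqrt(165))/313)*(1/34336) = 15529/13968 + (165/313 - 825*sqrt(165)/313)*(1/34336) = 15529/13968 + (165/10747168 - 825*sqrt(165)/10747168) = 10430942287/9382277664 - 825*sqrt(165)/10747168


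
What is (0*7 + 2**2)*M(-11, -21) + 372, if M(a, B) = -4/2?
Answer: 364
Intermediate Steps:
M(a, B) = -2 (M(a, B) = -4*1/2 = -2)
(0*7 + 2**2)*M(-11, -21) + 372 = (0*7 + 2**2)*(-2) + 372 = (0 + 4)*(-2) + 372 = 4*(-2) + 372 = -8 + 372 = 364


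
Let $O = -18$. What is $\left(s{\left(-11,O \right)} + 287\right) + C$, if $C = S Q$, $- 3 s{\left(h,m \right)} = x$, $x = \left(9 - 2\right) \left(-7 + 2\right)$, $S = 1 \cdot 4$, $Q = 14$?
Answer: $\frac{1064}{3} \approx 354.67$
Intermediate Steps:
$S = 4$
$x = -35$ ($x = 7 \left(-5\right) = -35$)
$s{\left(h,m \right)} = \frac{35}{3}$ ($s{\left(h,m \right)} = \left(- \frac{1}{3}\right) \left(-35\right) = \frac{35}{3}$)
$C = 56$ ($C = 4 \cdot 14 = 56$)
$\left(s{\left(-11,O \right)} + 287\right) + C = \left(\frac{35}{3} + 287\right) + 56 = \frac{896}{3} + 56 = \frac{1064}{3}$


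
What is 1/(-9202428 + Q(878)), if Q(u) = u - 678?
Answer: -1/9202228 ≈ -1.0867e-7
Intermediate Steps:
Q(u) = -678 + u
1/(-9202428 + Q(878)) = 1/(-9202428 + (-678 + 878)) = 1/(-9202428 + 200) = 1/(-9202228) = -1/9202228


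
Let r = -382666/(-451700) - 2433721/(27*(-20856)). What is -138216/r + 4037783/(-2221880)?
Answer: -1502276814205844869243/56179192896187480 ≈ -26741.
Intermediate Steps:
r = 328698898073/63589422600 (r = -382666*(-1/451700) - 2433721/(-563112) = 191333/225850 - 2433721*(-1/563112) = 191333/225850 + 2433721/563112 = 328698898073/63589422600 ≈ 5.1691)
-138216/r + 4037783/(-2221880) = -138216/328698898073/63589422600 + 4037783/(-2221880) = -138216*63589422600/328698898073 + 4037783*(-1/2221880) = -676082741083200/25284530621 - 4037783/2221880 = -1502276814205844869243/56179192896187480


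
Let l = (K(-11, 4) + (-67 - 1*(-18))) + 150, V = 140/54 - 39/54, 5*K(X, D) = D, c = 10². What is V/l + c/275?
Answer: 115499/302346 ≈ 0.38201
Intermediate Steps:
c = 100
K(X, D) = D/5
V = 101/54 (V = 140*(1/54) - 39*1/54 = 70/27 - 13/18 = 101/54 ≈ 1.8704)
l = 509/5 (l = ((⅕)*4 + (-67 - 1*(-18))) + 150 = (⅘ + (-67 + 18)) + 150 = (⅘ - 49) + 150 = -241/5 + 150 = 509/5 ≈ 101.80)
V/l + c/275 = 101/(54*(509/5)) + 100/275 = (101/54)*(5/509) + 100*(1/275) = 505/27486 + 4/11 = 115499/302346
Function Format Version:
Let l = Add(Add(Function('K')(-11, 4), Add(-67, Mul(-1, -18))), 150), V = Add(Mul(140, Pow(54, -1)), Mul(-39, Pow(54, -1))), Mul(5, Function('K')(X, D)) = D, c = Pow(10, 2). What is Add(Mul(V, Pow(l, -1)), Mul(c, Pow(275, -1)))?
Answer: Rational(115499, 302346) ≈ 0.38201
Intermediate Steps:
c = 100
Function('K')(X, D) = Mul(Rational(1, 5), D)
V = Rational(101, 54) (V = Add(Mul(140, Rational(1, 54)), Mul(-39, Rational(1, 54))) = Add(Rational(70, 27), Rational(-13, 18)) = Rational(101, 54) ≈ 1.8704)
l = Rational(509, 5) (l = Add(Add(Mul(Rational(1, 5), 4), Add(-67, Mul(-1, -18))), 150) = Add(Add(Rational(4, 5), Add(-67, 18)), 150) = Add(Add(Rational(4, 5), -49), 150) = Add(Rational(-241, 5), 150) = Rational(509, 5) ≈ 101.80)
Add(Mul(V, Pow(l, -1)), Mul(c, Pow(275, -1))) = Add(Mul(Rational(101, 54), Pow(Rational(509, 5), -1)), Mul(100, Pow(275, -1))) = Add(Mul(Rational(101, 54), Rational(5, 509)), Mul(100, Rational(1, 275))) = Add(Rational(505, 27486), Rational(4, 11)) = Rational(115499, 302346)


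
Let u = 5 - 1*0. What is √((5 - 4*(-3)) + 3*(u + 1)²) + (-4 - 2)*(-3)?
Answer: 18 + 5*√5 ≈ 29.180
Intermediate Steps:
u = 5 (u = 5 + 0 = 5)
√((5 - 4*(-3)) + 3*(u + 1)²) + (-4 - 2)*(-3) = √((5 - 4*(-3)) + 3*(5 + 1)²) + (-4 - 2)*(-3) = √((5 + 12) + 3*6²) - 6*(-3) = √(17 + 3*36) + 18 = √(17 + 108) + 18 = √125 + 18 = 5*√5 + 18 = 18 + 5*√5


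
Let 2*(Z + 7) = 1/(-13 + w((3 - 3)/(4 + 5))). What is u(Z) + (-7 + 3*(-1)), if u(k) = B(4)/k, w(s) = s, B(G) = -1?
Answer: -1804/183 ≈ -9.8579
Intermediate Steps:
Z = -183/26 (Z = -7 + 1/(2*(-13 + (3 - 3)/(4 + 5))) = -7 + 1/(2*(-13 + 0/9)) = -7 + 1/(2*(-13 + 0*(⅑))) = -7 + 1/(2*(-13 + 0)) = -7 + (½)/(-13) = -7 + (½)*(-1/13) = -7 - 1/26 = -183/26 ≈ -7.0385)
u(k) = -1/k
u(Z) + (-7 + 3*(-1)) = -1/(-183/26) + (-7 + 3*(-1)) = -1*(-26/183) + (-7 - 3) = 26/183 - 10 = -1804/183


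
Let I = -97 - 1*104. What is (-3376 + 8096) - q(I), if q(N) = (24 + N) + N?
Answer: 5098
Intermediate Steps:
I = -201 (I = -97 - 104 = -201)
q(N) = 24 + 2*N
(-3376 + 8096) - q(I) = (-3376 + 8096) - (24 + 2*(-201)) = 4720 - (24 - 402) = 4720 - 1*(-378) = 4720 + 378 = 5098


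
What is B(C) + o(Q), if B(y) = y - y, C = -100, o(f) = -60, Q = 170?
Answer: -60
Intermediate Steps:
B(y) = 0
B(C) + o(Q) = 0 - 60 = -60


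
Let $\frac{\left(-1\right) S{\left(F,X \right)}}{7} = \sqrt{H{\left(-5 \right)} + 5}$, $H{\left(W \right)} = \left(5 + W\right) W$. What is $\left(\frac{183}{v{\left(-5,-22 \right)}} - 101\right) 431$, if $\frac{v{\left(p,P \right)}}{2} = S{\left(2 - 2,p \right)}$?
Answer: $-43531 - \frac{78873 \sqrt{5}}{70} \approx -46051.0$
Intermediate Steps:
$H{\left(W \right)} = W \left(5 + W\right)$
$S{\left(F,X \right)} = - 7 \sqrt{5}$ ($S{\left(F,X \right)} = - 7 \sqrt{- 5 \left(5 - 5\right) + 5} = - 7 \sqrt{\left(-5\right) 0 + 5} = - 7 \sqrt{0 + 5} = - 7 \sqrt{5}$)
$v{\left(p,P \right)} = - 14 \sqrt{5}$ ($v{\left(p,P \right)} = 2 \left(- 7 \sqrt{5}\right) = - 14 \sqrt{5}$)
$\left(\frac{183}{v{\left(-5,-22 \right)}} - 101\right) 431 = \left(\frac{183}{\left(-14\right) \sqrt{5}} - 101\right) 431 = \left(183 \left(- \frac{\sqrt{5}}{70}\right) - 101\right) 431 = \left(- \frac{183 \sqrt{5}}{70} - 101\right) 431 = \left(-101 - \frac{183 \sqrt{5}}{70}\right) 431 = -43531 - \frac{78873 \sqrt{5}}{70}$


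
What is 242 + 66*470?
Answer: 31262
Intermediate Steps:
242 + 66*470 = 242 + 31020 = 31262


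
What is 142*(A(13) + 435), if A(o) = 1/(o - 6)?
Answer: 432532/7 ≈ 61790.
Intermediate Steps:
A(o) = 1/(-6 + o)
142*(A(13) + 435) = 142*(1/(-6 + 13) + 435) = 142*(1/7 + 435) = 142*(⅐ + 435) = 142*(3046/7) = 432532/7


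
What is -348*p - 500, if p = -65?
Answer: 22120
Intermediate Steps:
-348*p - 500 = -348*(-65) - 500 = 22620 - 500 = 22120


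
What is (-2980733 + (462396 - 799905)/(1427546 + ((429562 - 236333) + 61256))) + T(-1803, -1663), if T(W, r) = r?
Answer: -1672160954595/560677 ≈ -2.9824e+6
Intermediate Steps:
(-2980733 + (462396 - 799905)/(1427546 + ((429562 - 236333) + 61256))) + T(-1803, -1663) = (-2980733 + (462396 - 799905)/(1427546 + ((429562 - 236333) + 61256))) - 1663 = (-2980733 - 337509/(1427546 + (193229 + 61256))) - 1663 = (-2980733 - 337509/(1427546 + 254485)) - 1663 = (-2980733 - 337509/1682031) - 1663 = (-2980733 - 337509*1/1682031) - 1663 = (-2980733 - 112503/560677) - 1663 = -1671228548744/560677 - 1663 = -1672160954595/560677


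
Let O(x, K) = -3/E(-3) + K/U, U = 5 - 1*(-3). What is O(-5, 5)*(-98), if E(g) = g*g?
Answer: -343/12 ≈ -28.583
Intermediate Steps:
U = 8 (U = 5 + 3 = 8)
E(g) = g²
O(x, K) = -⅓ + K/8 (O(x, K) = -3/((-3)²) + K/8 = -3/9 + K*(⅛) = -3*⅑ + K/8 = -⅓ + K/8)
O(-5, 5)*(-98) = (-⅓ + (⅛)*5)*(-98) = (-⅓ + 5/8)*(-98) = (7/24)*(-98) = -343/12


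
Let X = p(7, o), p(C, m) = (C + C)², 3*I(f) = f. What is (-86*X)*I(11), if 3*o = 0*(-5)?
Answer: -185416/3 ≈ -61805.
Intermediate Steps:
o = 0 (o = (0*(-5))/3 = (⅓)*0 = 0)
I(f) = f/3
p(C, m) = 4*C² (p(C, m) = (2*C)² = 4*C²)
X = 196 (X = 4*7² = 4*49 = 196)
(-86*X)*I(11) = (-86*196)*((⅓)*11) = -16856*11/3 = -185416/3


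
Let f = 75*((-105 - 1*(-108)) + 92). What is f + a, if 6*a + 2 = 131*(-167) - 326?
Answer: 20545/6 ≈ 3424.2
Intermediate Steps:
f = 7125 (f = 75*((-105 + 108) + 92) = 75*(3 + 92) = 75*95 = 7125)
a = -22205/6 (a = -⅓ + (131*(-167) - 326)/6 = -⅓ + (-21877 - 326)/6 = -⅓ + (⅙)*(-22203) = -⅓ - 7401/2 = -22205/6 ≈ -3700.8)
f + a = 7125 - 22205/6 = 20545/6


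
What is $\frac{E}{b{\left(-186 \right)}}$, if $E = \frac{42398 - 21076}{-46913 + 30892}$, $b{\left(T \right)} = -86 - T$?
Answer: $- \frac{10661}{801050} \approx -0.013309$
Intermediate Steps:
$E = - \frac{21322}{16021}$ ($E = \frac{21322}{-16021} = 21322 \left(- \frac{1}{16021}\right) = - \frac{21322}{16021} \approx -1.3309$)
$\frac{E}{b{\left(-186 \right)}} = - \frac{21322}{16021 \left(-86 - -186\right)} = - \frac{21322}{16021 \left(-86 + 186\right)} = - \frac{21322}{16021 \cdot 100} = \left(- \frac{21322}{16021}\right) \frac{1}{100} = - \frac{10661}{801050}$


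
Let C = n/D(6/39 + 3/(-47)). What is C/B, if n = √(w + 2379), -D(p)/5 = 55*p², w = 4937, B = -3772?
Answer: 373321*√1829/1568916250 ≈ 0.010176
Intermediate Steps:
D(p) = -275*p²
n = 2*√1829 (n = √(4937 + 2379) = √7316 = 2*√1829 ≈ 85.534)
C = -746642*√1829/831875 (C = (2*√1829)/((-275*(6/39 + 3/(-47))²)) = (2*√1829)/((-275*(6*(1/39) + 3*(-1/47))²)) = (2*√1829)/((-275*(2/13 - 3/47)²)) = (2*√1829)/((-275*(55/611)²)) = (2*√1829)/((-275*3025/373321)) = (2*√1829)/(-831875/373321) = (2*√1829)*(-373321/831875) = -746642*√1829/831875 ≈ -38.385)
C/B = -746642*√1829/831875/(-3772) = -746642*√1829/831875*(-1/3772) = 373321*√1829/1568916250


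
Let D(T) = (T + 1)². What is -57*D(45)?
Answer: -120612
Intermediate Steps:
D(T) = (1 + T)²
-57*D(45) = -57*(1 + 45)² = -57*46² = -57*2116 = -120612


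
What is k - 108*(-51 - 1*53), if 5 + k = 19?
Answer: 11246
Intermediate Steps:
k = 14 (k = -5 + 19 = 14)
k - 108*(-51 - 1*53) = 14 - 108*(-51 - 1*53) = 14 - 108*(-51 - 53) = 14 - 108*(-104) = 14 + 11232 = 11246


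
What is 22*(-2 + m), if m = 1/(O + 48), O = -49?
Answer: -66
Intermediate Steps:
m = -1 (m = 1/(-49 + 48) = 1/(-1) = -1)
22*(-2 + m) = 22*(-2 - 1) = 22*(-3) = -66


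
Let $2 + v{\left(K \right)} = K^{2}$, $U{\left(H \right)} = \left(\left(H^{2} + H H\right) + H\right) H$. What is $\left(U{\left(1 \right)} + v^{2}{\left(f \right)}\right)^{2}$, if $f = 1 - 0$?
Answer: $16$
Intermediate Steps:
$f = 1$ ($f = 1 + 0 = 1$)
$U{\left(H \right)} = H \left(H + 2 H^{2}\right)$ ($U{\left(H \right)} = \left(\left(H^{2} + H^{2}\right) + H\right) H = \left(2 H^{2} + H\right) H = \left(H + 2 H^{2}\right) H = H \left(H + 2 H^{2}\right)$)
$v{\left(K \right)} = -2 + K^{2}$
$\left(U{\left(1 \right)} + v^{2}{\left(f \right)}\right)^{2} = \left(1^{2} \left(1 + 2 \cdot 1\right) + \left(-2 + 1^{2}\right)^{2}\right)^{2} = \left(1 \left(1 + 2\right) + \left(-2 + 1\right)^{2}\right)^{2} = \left(1 \cdot 3 + \left(-1\right)^{2}\right)^{2} = \left(3 + 1\right)^{2} = 4^{2} = 16$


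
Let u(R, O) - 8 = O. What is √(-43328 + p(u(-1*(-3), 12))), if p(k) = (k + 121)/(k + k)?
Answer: I*√17329790/20 ≈ 208.15*I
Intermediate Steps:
u(R, O) = 8 + O
p(k) = (121 + k)/(2*k) (p(k) = (121 + k)/((2*k)) = (121 + k)*(1/(2*k)) = (121 + k)/(2*k))
√(-43328 + p(u(-1*(-3), 12))) = √(-43328 + (121 + (8 + 12))/(2*(8 + 12))) = √(-43328 + (½)*(121 + 20)/20) = √(-43328 + (½)*(1/20)*141) = √(-43328 + 141/40) = √(-1732979/40) = I*√17329790/20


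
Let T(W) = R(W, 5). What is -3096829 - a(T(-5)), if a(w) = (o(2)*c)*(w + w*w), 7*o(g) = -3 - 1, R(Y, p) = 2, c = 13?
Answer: -21677491/7 ≈ -3.0968e+6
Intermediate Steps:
o(g) = -4/7 (o(g) = (-3 - 1)/7 = (⅐)*(-4) = -4/7)
T(W) = 2
a(w) = -52*w/7 - 52*w²/7 (a(w) = (-4/7*13)*(w + w*w) = -52*(w + w²)/7 = -52*w/7 - 52*w²/7)
-3096829 - a(T(-5)) = -3096829 - (-52)*2*(1 + 2)/7 = -3096829 - (-52)*2*3/7 = -3096829 - 1*(-312/7) = -3096829 + 312/7 = -21677491/7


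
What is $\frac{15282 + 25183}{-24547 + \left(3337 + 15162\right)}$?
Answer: $- \frac{40465}{6048} \approx -6.6906$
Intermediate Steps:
$\frac{15282 + 25183}{-24547 + \left(3337 + 15162\right)} = \frac{40465}{-24547 + 18499} = \frac{40465}{-6048} = 40465 \left(- \frac{1}{6048}\right) = - \frac{40465}{6048}$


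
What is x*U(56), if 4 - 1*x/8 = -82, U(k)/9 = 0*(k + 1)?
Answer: 0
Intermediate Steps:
U(k) = 0 (U(k) = 9*(0*(k + 1)) = 9*(0*(1 + k)) = 9*0 = 0)
x = 688 (x = 32 - 8*(-82) = 32 + 656 = 688)
x*U(56) = 688*0 = 0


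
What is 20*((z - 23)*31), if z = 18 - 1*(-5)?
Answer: 0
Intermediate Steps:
z = 23 (z = 18 + 5 = 23)
20*((z - 23)*31) = 20*((23 - 23)*31) = 20*(0*31) = 20*0 = 0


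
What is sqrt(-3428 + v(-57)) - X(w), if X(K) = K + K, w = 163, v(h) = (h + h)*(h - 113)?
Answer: -326 + 4*sqrt(997) ≈ -199.70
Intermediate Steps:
v(h) = 2*h*(-113 + h) (v(h) = (2*h)*(-113 + h) = 2*h*(-113 + h))
X(K) = 2*K
sqrt(-3428 + v(-57)) - X(w) = sqrt(-3428 + 2*(-57)*(-113 - 57)) - 2*163 = sqrt(-3428 + 2*(-57)*(-170)) - 1*326 = sqrt(-3428 + 19380) - 326 = sqrt(15952) - 326 = 4*sqrt(997) - 326 = -326 + 4*sqrt(997)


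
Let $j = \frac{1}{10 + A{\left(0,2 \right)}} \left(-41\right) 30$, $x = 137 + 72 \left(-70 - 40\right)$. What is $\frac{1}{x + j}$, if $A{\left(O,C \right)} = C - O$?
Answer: $- \frac{2}{15771} \approx -0.00012681$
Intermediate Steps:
$x = -7783$ ($x = 137 + 72 \left(-70 - 40\right) = 137 + 72 \left(-110\right) = 137 - 7920 = -7783$)
$j = - \frac{205}{2}$ ($j = \frac{1}{10 + \left(2 - 0\right)} \left(-41\right) 30 = \frac{1}{10 + \left(2 + 0\right)} \left(-41\right) 30 = \frac{1}{10 + 2} \left(-41\right) 30 = \frac{1}{12} \left(-41\right) 30 = \left(- \frac{41}{12}\right) 30 = - \frac{205}{2} \approx -102.5$)
$\frac{1}{x + j} = \frac{1}{-7783 - \frac{205}{2}} = \frac{1}{- \frac{15771}{2}} = - \frac{2}{15771}$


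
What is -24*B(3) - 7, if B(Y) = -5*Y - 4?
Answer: 449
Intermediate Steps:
B(Y) = -4 - 5*Y
-24*B(3) - 7 = -24*(-4 - 5*3) - 7 = -24*(-4 - 15) - 7 = -24*(-19) - 7 = 456 - 7 = 449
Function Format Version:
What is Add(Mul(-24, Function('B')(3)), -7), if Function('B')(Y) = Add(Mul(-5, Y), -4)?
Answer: 449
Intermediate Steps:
Function('B')(Y) = Add(-4, Mul(-5, Y))
Add(Mul(-24, Function('B')(3)), -7) = Add(Mul(-24, Add(-4, Mul(-5, 3))), -7) = Add(Mul(-24, Add(-4, -15)), -7) = Add(Mul(-24, -19), -7) = Add(456, -7) = 449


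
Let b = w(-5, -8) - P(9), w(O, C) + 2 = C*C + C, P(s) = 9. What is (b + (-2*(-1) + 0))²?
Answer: 2209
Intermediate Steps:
w(O, C) = -2 + C + C² (w(O, C) = -2 + (C*C + C) = -2 + (C² + C) = -2 + (C + C²) = -2 + C + C²)
b = 45 (b = (-2 - 8 + (-8)²) - 1*9 = (-2 - 8 + 64) - 9 = 54 - 9 = 45)
(b + (-2*(-1) + 0))² = (45 + (-2*(-1) + 0))² = (45 + (2 + 0))² = (45 + 2)² = 47² = 2209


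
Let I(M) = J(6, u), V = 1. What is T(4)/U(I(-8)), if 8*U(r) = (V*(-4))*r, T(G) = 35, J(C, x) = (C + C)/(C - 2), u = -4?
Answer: -70/3 ≈ -23.333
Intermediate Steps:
J(C, x) = 2*C/(-2 + C) (J(C, x) = (2*C)/(-2 + C) = 2*C/(-2 + C))
I(M) = 3 (I(M) = 2*6/(-2 + 6) = 2*6/4 = 2*6*(¼) = 3)
U(r) = -r/2 (U(r) = ((1*(-4))*r)/8 = (-4*r)/8 = -r/2)
T(4)/U(I(-8)) = 35/((-½*3)) = 35/(-3/2) = 35*(-⅔) = -70/3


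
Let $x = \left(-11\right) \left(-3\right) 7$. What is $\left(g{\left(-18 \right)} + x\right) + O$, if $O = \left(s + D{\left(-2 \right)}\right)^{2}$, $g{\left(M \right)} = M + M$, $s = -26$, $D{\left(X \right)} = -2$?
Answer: $979$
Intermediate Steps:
$g{\left(M \right)} = 2 M$
$x = 231$ ($x = 33 \cdot 7 = 231$)
$O = 784$ ($O = \left(-26 - 2\right)^{2} = \left(-28\right)^{2} = 784$)
$\left(g{\left(-18 \right)} + x\right) + O = \left(2 \left(-18\right) + 231\right) + 784 = \left(-36 + 231\right) + 784 = 195 + 784 = 979$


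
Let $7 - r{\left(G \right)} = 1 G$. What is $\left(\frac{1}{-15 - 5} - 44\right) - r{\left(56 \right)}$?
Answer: $\frac{99}{20} \approx 4.95$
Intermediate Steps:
$r{\left(G \right)} = 7 - G$ ($r{\left(G \right)} = 7 - 1 G = 7 - G$)
$\left(\frac{1}{-15 - 5} - 44\right) - r{\left(56 \right)} = \left(\frac{1}{-15 - 5} - 44\right) - \left(7 - 56\right) = \left(\frac{1}{-20} - 44\right) - \left(7 - 56\right) = \left(- \frac{1}{20} - 44\right) - -49 = - \frac{881}{20} + 49 = \frac{99}{20}$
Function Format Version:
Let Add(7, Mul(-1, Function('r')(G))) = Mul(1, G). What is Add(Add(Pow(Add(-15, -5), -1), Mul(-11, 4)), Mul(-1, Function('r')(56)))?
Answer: Rational(99, 20) ≈ 4.9500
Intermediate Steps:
Function('r')(G) = Add(7, Mul(-1, G)) (Function('r')(G) = Add(7, Mul(-1, Mul(1, G))) = Add(7, Mul(-1, G)))
Add(Add(Pow(Add(-15, -5), -1), Mul(-11, 4)), Mul(-1, Function('r')(56))) = Add(Add(Pow(Add(-15, -5), -1), Mul(-11, 4)), Mul(-1, Add(7, Mul(-1, 56)))) = Add(Add(Pow(-20, -1), -44), Mul(-1, Add(7, -56))) = Add(Add(Rational(-1, 20), -44), Mul(-1, -49)) = Add(Rational(-881, 20), 49) = Rational(99, 20)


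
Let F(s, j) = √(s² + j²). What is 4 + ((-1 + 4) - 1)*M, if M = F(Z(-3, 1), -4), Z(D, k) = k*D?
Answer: 14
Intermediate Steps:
Z(D, k) = D*k
F(s, j) = √(j² + s²)
M = 5 (M = √((-4)² + (-3*1)²) = √(16 + (-3)²) = √(16 + 9) = √25 = 5)
4 + ((-1 + 4) - 1)*M = 4 + ((-1 + 4) - 1)*5 = 4 + (3 - 1)*5 = 4 + 2*5 = 4 + 10 = 14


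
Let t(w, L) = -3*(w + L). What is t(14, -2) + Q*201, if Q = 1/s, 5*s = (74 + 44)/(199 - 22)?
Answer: 2943/2 ≈ 1471.5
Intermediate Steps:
t(w, L) = -3*L - 3*w (t(w, L) = -3*(L + w) = -3*L - 3*w)
s = 2/15 (s = ((74 + 44)/(199 - 22))/5 = (118/177)/5 = (118*(1/177))/5 = (⅕)*(⅔) = 2/15 ≈ 0.13333)
Q = 15/2 (Q = 1/(2/15) = 15/2 ≈ 7.5000)
t(14, -2) + Q*201 = (-3*(-2) - 3*14) + (15/2)*201 = (6 - 42) + 3015/2 = -36 + 3015/2 = 2943/2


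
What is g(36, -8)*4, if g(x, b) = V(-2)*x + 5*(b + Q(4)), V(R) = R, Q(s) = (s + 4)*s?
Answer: 192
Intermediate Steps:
Q(s) = s*(4 + s) (Q(s) = (4 + s)*s = s*(4 + s))
g(x, b) = 160 - 2*x + 5*b (g(x, b) = -2*x + 5*(b + 4*(4 + 4)) = -2*x + 5*(b + 4*8) = -2*x + 5*(b + 32) = -2*x + 5*(32 + b) = -2*x + (160 + 5*b) = 160 - 2*x + 5*b)
g(36, -8)*4 = (160 - 2*36 + 5*(-8))*4 = (160 - 72 - 40)*4 = 48*4 = 192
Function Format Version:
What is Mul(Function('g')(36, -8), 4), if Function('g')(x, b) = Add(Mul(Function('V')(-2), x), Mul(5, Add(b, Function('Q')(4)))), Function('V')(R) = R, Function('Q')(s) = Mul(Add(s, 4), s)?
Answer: 192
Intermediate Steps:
Function('Q')(s) = Mul(s, Add(4, s)) (Function('Q')(s) = Mul(Add(4, s), s) = Mul(s, Add(4, s)))
Function('g')(x, b) = Add(160, Mul(-2, x), Mul(5, b)) (Function('g')(x, b) = Add(Mul(-2, x), Mul(5, Add(b, Mul(4, Add(4, 4))))) = Add(Mul(-2, x), Mul(5, Add(b, Mul(4, 8)))) = Add(Mul(-2, x), Mul(5, Add(b, 32))) = Add(Mul(-2, x), Mul(5, Add(32, b))) = Add(Mul(-2, x), Add(160, Mul(5, b))) = Add(160, Mul(-2, x), Mul(5, b)))
Mul(Function('g')(36, -8), 4) = Mul(Add(160, Mul(-2, 36), Mul(5, -8)), 4) = Mul(Add(160, -72, -40), 4) = Mul(48, 4) = 192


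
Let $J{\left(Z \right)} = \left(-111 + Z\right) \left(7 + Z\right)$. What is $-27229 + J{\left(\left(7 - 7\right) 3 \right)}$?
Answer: $-28006$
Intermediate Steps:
$-27229 + J{\left(\left(7 - 7\right) 3 \right)} = -27229 - \left(777 - 9 \left(7 - 7\right)^{2} + 104 \left(7 - 7\right) 3\right) = -27229 - \left(777 + 0 + 104 \cdot 0 \cdot 3\right) = -27229 - \left(777 - 0^{2}\right) = -27229 + \left(-777 + 0 + 0\right) = -27229 - 777 = -28006$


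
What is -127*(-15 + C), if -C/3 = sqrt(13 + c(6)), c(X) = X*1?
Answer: 1905 + 381*sqrt(19) ≈ 3565.7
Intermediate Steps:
c(X) = X
C = -3*sqrt(19) (C = -3*sqrt(13 + 6) = -3*sqrt(19) ≈ -13.077)
-127*(-15 + C) = -127*(-15 - 3*sqrt(19)) = 1905 + 381*sqrt(19)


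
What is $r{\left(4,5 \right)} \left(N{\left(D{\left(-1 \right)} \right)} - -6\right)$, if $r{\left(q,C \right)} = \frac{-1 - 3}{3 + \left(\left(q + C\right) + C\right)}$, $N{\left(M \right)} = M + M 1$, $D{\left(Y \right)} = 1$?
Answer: $- \frac{32}{17} \approx -1.8824$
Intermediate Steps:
$N{\left(M \right)} = 2 M$ ($N{\left(M \right)} = M + M = 2 M$)
$r{\left(q,C \right)} = - \frac{4}{3 + q + 2 C}$ ($r{\left(q,C \right)} = - \frac{4}{3 + \left(\left(C + q\right) + C\right)} = - \frac{4}{3 + \left(q + 2 C\right)} = - \frac{4}{3 + q + 2 C}$)
$r{\left(4,5 \right)} \left(N{\left(D{\left(-1 \right)} \right)} - -6\right) = - \frac{4}{3 + 4 + 2 \cdot 5} \left(2 \cdot 1 - -6\right) = - \frac{4}{3 + 4 + 10} \left(2 + 6\right) = - \frac{4}{17} \cdot 8 = \left(-4\right) \frac{1}{17} \cdot 8 = \left(- \frac{4}{17}\right) 8 = - \frac{32}{17}$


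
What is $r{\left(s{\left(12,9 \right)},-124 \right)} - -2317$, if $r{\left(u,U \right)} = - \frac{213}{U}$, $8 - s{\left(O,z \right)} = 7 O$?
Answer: $\frac{287521}{124} \approx 2318.7$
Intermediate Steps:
$s{\left(O,z \right)} = 8 - 7 O$
$r{\left(s{\left(12,9 \right)},-124 \right)} - -2317 = - \frac{213}{-124} - -2317 = \left(-213\right) \left(- \frac{1}{124}\right) + 2317 = \frac{213}{124} + 2317 = \frac{287521}{124}$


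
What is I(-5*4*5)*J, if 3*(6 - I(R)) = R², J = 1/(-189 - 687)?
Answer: 4991/1314 ≈ 3.7983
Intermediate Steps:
J = -1/876 (J = 1/(-876) = -1/876 ≈ -0.0011416)
I(R) = 6 - R²/3
I(-5*4*5)*J = (6 - (-5*4*5)²/3)*(-1/876) = (6 - (-20*5)²/3)*(-1/876) = (6 - ⅓*(-100)²)*(-1/876) = (6 - ⅓*10000)*(-1/876) = (6 - 10000/3)*(-1/876) = -9982/3*(-1/876) = 4991/1314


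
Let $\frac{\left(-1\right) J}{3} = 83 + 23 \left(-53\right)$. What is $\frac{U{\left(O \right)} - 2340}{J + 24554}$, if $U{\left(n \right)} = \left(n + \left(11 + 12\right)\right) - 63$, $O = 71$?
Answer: $- \frac{2309}{27962} \approx -0.082576$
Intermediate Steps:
$U{\left(n \right)} = -40 + n$ ($U{\left(n \right)} = \left(n + 23\right) - 63 = \left(23 + n\right) - 63 = -40 + n$)
$J = 3408$ ($J = - 3 \left(83 + 23 \left(-53\right)\right) = - 3 \left(83 - 1219\right) = \left(-3\right) \left(-1136\right) = 3408$)
$\frac{U{\left(O \right)} - 2340}{J + 24554} = \frac{\left(-40 + 71\right) - 2340}{3408 + 24554} = \frac{31 - 2340}{27962} = \left(-2309\right) \frac{1}{27962} = - \frac{2309}{27962}$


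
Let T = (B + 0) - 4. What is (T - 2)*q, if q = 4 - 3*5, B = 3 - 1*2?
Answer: 55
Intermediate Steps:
B = 1 (B = 3 - 2 = 1)
q = -11 (q = 4 - 15 = -11)
T = -3 (T = (1 + 0) - 4 = 1 - 4 = -3)
(T - 2)*q = (-3 - 2)*(-11) = -5*(-11) = 55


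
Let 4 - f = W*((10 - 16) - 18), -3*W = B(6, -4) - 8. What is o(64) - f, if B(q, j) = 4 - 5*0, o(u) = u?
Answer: 28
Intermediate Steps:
B(q, j) = 4 (B(q, j) = 4 + 0 = 4)
W = 4/3 (W = -(4 - 8)/3 = -⅓*(-4) = 4/3 ≈ 1.3333)
f = 36 (f = 4 - 4*((10 - 16) - 18)/3 = 4 - 4*(-6 - 18)/3 = 4 - 4*(-24)/3 = 4 - 1*(-32) = 4 + 32 = 36)
o(64) - f = 64 - 1*36 = 64 - 36 = 28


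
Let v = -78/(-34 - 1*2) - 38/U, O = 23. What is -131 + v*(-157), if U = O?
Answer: -29225/138 ≈ -211.78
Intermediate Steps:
U = 23
v = 71/138 (v = -78/(-34 - 1*2) - 38/23 = -78/(-34 - 2) - 38*1/23 = -78/(-36) - 38/23 = -78*(-1/36) - 38/23 = 13/6 - 38/23 = 71/138 ≈ 0.51449)
-131 + v*(-157) = -131 + (71/138)*(-157) = -131 - 11147/138 = -29225/138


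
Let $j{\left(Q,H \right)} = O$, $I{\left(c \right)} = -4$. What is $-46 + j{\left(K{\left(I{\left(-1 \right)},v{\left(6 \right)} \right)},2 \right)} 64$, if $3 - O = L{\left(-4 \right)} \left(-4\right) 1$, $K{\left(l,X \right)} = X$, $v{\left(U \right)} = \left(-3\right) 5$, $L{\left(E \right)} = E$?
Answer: $-878$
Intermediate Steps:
$v{\left(U \right)} = -15$
$O = -13$ ($O = 3 - \left(-4\right) \left(-4\right) 1 = 3 - 16 \cdot 1 = 3 - 16 = -13$)
$j{\left(Q,H \right)} = -13$
$-46 + j{\left(K{\left(I{\left(-1 \right)},v{\left(6 \right)} \right)},2 \right)} 64 = -46 - 832 = -878$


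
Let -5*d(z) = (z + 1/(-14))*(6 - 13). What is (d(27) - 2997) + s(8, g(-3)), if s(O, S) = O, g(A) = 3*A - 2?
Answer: -29513/10 ≈ -2951.3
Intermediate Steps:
g(A) = -2 + 3*A
d(z) = -⅒ + 7*z/5 (d(z) = -(z + 1/(-14))*(6 - 13)/5 = -(z - 1/14)*(-7)/5 = -(-1/14 + z)*(-7)/5 = -(½ - 7*z)/5 = -⅒ + 7*z/5)
(d(27) - 2997) + s(8, g(-3)) = ((-⅒ + (7/5)*27) - 2997) + 8 = ((-⅒ + 189/5) - 2997) + 8 = (377/10 - 2997) + 8 = -29593/10 + 8 = -29513/10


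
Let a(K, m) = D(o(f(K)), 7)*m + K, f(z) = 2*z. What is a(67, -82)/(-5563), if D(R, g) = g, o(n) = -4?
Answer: 507/5563 ≈ 0.091138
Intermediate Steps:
a(K, m) = K + 7*m (a(K, m) = 7*m + K = K + 7*m)
a(67, -82)/(-5563) = (67 + 7*(-82))/(-5563) = (67 - 574)*(-1/5563) = -507*(-1/5563) = 507/5563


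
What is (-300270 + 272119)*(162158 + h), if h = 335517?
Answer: -14010048925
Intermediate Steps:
(-300270 + 272119)*(162158 + h) = (-300270 + 272119)*(162158 + 335517) = -28151*497675 = -14010048925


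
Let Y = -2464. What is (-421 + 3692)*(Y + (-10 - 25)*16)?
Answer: -9891504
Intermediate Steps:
(-421 + 3692)*(Y + (-10 - 25)*16) = (-421 + 3692)*(-2464 + (-10 - 25)*16) = 3271*(-2464 - 35*16) = 3271*(-2464 - 560) = 3271*(-3024) = -9891504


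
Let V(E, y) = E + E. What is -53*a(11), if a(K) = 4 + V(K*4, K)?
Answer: -4876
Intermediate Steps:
V(E, y) = 2*E
a(K) = 4 + 8*K (a(K) = 4 + 2*(K*4) = 4 + 2*(4*K) = 4 + 8*K)
-53*a(11) = -53*(4 + 8*11) = -53*(4 + 88) = -53*92 = -4876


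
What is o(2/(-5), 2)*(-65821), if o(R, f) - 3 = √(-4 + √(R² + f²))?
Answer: -197463 - 65821*I*√(100 - 10*√26)/5 ≈ -1.9746e+5 - 92159.0*I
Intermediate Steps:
o(R, f) = 3 + √(-4 + √(R² + f²))
o(2/(-5), 2)*(-65821) = (3 + √(-4 + √((2/(-5))² + 2²)))*(-65821) = (3 + √(-4 + √((2*(-⅕))² + 4)))*(-65821) = (3 + √(-4 + √((-⅖)² + 4)))*(-65821) = (3 + √(-4 + √(4/25 + 4)))*(-65821) = (3 + √(-4 + √(104/25)))*(-65821) = (3 + √(-4 + 2*√26/5))*(-65821) = -197463 - 65821*√(-4 + 2*√26/5)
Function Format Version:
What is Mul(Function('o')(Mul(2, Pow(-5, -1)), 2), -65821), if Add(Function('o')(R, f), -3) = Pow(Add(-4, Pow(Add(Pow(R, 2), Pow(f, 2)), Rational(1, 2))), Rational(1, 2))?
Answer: Add(-197463, Mul(Rational(-65821, 5), I, Pow(Add(100, Mul(-10, Pow(26, Rational(1, 2)))), Rational(1, 2)))) ≈ Add(-1.9746e+5, Mul(-92159., I))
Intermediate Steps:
Function('o')(R, f) = Add(3, Pow(Add(-4, Pow(Add(Pow(R, 2), Pow(f, 2)), Rational(1, 2))), Rational(1, 2)))
Mul(Function('o')(Mul(2, Pow(-5, -1)), 2), -65821) = Mul(Add(3, Pow(Add(-4, Pow(Add(Pow(Mul(2, Pow(-5, -1)), 2), Pow(2, 2)), Rational(1, 2))), Rational(1, 2))), -65821) = Mul(Add(3, Pow(Add(-4, Pow(Add(Pow(Mul(2, Rational(-1, 5)), 2), 4), Rational(1, 2))), Rational(1, 2))), -65821) = Mul(Add(3, Pow(Add(-4, Pow(Add(Pow(Rational(-2, 5), 2), 4), Rational(1, 2))), Rational(1, 2))), -65821) = Mul(Add(3, Pow(Add(-4, Pow(Add(Rational(4, 25), 4), Rational(1, 2))), Rational(1, 2))), -65821) = Mul(Add(3, Pow(Add(-4, Pow(Rational(104, 25), Rational(1, 2))), Rational(1, 2))), -65821) = Mul(Add(3, Pow(Add(-4, Mul(Rational(2, 5), Pow(26, Rational(1, 2)))), Rational(1, 2))), -65821) = Add(-197463, Mul(-65821, Pow(Add(-4, Mul(Rational(2, 5), Pow(26, Rational(1, 2)))), Rational(1, 2))))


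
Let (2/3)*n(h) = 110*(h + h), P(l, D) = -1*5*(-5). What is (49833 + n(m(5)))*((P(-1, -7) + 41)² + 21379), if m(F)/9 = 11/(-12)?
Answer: 2424777435/2 ≈ 1.2124e+9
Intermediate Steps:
m(F) = -33/4 (m(F) = 9*(11/(-12)) = 9*(11*(-1/12)) = 9*(-11/12) = -33/4)
P(l, D) = 25 (P(l, D) = -5*(-5) = 25)
n(h) = 330*h (n(h) = 3*(110*(h + h))/2 = 3*(110*(2*h))/2 = 3*(220*h)/2 = 330*h)
(49833 + n(m(5)))*((P(-1, -7) + 41)² + 21379) = (49833 + 330*(-33/4))*((25 + 41)² + 21379) = (49833 - 5445/2)*(66² + 21379) = 94221*(4356 + 21379)/2 = (94221/2)*25735 = 2424777435/2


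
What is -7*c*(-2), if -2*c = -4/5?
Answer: 28/5 ≈ 5.6000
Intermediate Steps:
c = ⅖ (c = -(-2)/5 = -½*(-⅘) = ⅖ ≈ 0.40000)
-7*c*(-2) = -7*(⅖)*(-2) = -14*(-2)/5 = -1*(-28/5) = 28/5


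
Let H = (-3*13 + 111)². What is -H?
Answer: -5184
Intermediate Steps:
H = 5184 (H = (-39 + 111)² = 72² = 5184)
-H = -1*5184 = -5184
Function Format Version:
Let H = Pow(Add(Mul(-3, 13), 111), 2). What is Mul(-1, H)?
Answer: -5184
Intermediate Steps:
H = 5184 (H = Pow(Add(-39, 111), 2) = Pow(72, 2) = 5184)
Mul(-1, H) = Mul(-1, 5184) = -5184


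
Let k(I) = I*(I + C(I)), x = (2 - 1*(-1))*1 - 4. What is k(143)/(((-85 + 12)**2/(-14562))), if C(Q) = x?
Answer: -295695972/5329 ≈ -55488.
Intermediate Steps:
x = -1 (x = (2 + 1)*1 - 4 = 3*1 - 4 = 3 - 4 = -1)
C(Q) = -1
k(I) = I*(-1 + I) (k(I) = I*(I - 1) = I*(-1 + I))
k(143)/(((-85 + 12)**2/(-14562))) = (143*(-1 + 143))/(((-85 + 12)**2/(-14562))) = (143*142)/(((-73)**2*(-1/14562))) = 20306/((5329*(-1/14562))) = 20306/(-5329/14562) = 20306*(-14562/5329) = -295695972/5329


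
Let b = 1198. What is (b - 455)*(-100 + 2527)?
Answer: 1803261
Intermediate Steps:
(b - 455)*(-100 + 2527) = (1198 - 455)*(-100 + 2527) = 743*2427 = 1803261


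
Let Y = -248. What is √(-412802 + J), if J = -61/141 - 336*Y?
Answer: I*√6550281195/141 ≈ 574.0*I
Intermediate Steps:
J = 11749187/141 (J = -61/141 - 336*(-248) = -61*1/141 + 83328 = -61/141 + 83328 = 11749187/141 ≈ 83328.)
√(-412802 + J) = √(-412802 + 11749187/141) = √(-46455895/141) = I*√6550281195/141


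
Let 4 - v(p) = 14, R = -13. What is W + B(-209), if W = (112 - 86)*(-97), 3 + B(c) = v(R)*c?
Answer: -435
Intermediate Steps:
v(p) = -10 (v(p) = 4 - 1*14 = 4 - 14 = -10)
B(c) = -3 - 10*c
W = -2522 (W = 26*(-97) = -2522)
W + B(-209) = -2522 + (-3 - 10*(-209)) = -2522 + (-3 + 2090) = -2522 + 2087 = -435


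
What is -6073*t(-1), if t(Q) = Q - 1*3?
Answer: 24292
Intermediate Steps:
t(Q) = -3 + Q (t(Q) = Q - 3 = -3 + Q)
-6073*t(-1) = -6073*(-3 - 1) = -6073*(-4) = 24292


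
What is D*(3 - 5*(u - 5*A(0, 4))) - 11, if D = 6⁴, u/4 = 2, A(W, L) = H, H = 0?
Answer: -47963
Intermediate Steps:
A(W, L) = 0
u = 8 (u = 4*2 = 8)
D = 1296
D*(3 - 5*(u - 5*A(0, 4))) - 11 = 1296*(3 - 5*(8 - 5*0)) - 11 = 1296*(3 - 5*(8 + 0)) - 11 = 1296*(3 - 5*8) - 11 = 1296*(3 - 40) - 11 = 1296*(-37) - 11 = -47952 - 11 = -47963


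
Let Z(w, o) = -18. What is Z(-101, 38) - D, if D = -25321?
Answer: 25303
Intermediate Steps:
Z(-101, 38) - D = -18 - 1*(-25321) = -18 + 25321 = 25303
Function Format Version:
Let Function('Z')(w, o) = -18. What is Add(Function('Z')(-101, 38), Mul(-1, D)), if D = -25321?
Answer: 25303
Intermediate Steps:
Add(Function('Z')(-101, 38), Mul(-1, D)) = Add(-18, Mul(-1, -25321)) = Add(-18, 25321) = 25303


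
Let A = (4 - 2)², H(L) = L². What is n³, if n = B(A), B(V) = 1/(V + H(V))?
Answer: 1/8000 ≈ 0.00012500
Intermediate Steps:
A = 4 (A = 2² = 4)
B(V) = 1/(V + V²)
n = 1/20 (n = 1/(4*(1 + 4)) = (¼)/5 = (¼)*(⅕) = 1/20 ≈ 0.050000)
n³ = (1/20)³ = 1/8000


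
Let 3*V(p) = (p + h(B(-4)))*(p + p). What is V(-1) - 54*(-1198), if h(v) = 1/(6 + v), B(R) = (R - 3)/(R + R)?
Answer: 10674274/165 ≈ 64693.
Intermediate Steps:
B(R) = (-3 + R)/(2*R) (B(R) = (-3 + R)/((2*R)) = (-3 + R)*(1/(2*R)) = (-3 + R)/(2*R))
V(p) = 2*p*(8/55 + p)/3 (V(p) = ((p + 1/(6 + (½)*(-3 - 4)/(-4)))*(p + p))/3 = ((p + 1/(6 + (½)*(-¼)*(-7)))*(2*p))/3 = ((p + 1/(6 + 7/8))*(2*p))/3 = ((p + 1/(55/8))*(2*p))/3 = ((p + 8/55)*(2*p))/3 = ((8/55 + p)*(2*p))/3 = (2*p*(8/55 + p))/3 = 2*p*(8/55 + p)/3)
V(-1) - 54*(-1198) = (2/165)*(-1)*(8 + 55*(-1)) - 54*(-1198) = (2/165)*(-1)*(8 - 55) + 64692 = (2/165)*(-1)*(-47) + 64692 = 94/165 + 64692 = 10674274/165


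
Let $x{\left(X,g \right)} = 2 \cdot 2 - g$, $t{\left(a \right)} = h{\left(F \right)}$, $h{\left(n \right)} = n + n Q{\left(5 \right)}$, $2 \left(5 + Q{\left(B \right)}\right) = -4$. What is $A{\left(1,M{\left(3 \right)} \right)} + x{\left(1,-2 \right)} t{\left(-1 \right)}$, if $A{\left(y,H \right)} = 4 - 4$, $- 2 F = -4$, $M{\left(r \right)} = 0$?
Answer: $-72$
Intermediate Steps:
$Q{\left(B \right)} = -7$ ($Q{\left(B \right)} = -5 + \frac{1}{2} \left(-4\right) = -5 - 2 = -7$)
$F = 2$ ($F = \left(- \frac{1}{2}\right) \left(-4\right) = 2$)
$A{\left(y,H \right)} = 0$ ($A{\left(y,H \right)} = 4 - 4 = 0$)
$h{\left(n \right)} = - 6 n$ ($h{\left(n \right)} = n + n \left(-7\right) = n - 7 n = - 6 n$)
$t{\left(a \right)} = -12$ ($t{\left(a \right)} = \left(-6\right) 2 = -12$)
$x{\left(X,g \right)} = 4 - g$
$A{\left(1,M{\left(3 \right)} \right)} + x{\left(1,-2 \right)} t{\left(-1 \right)} = 0 + \left(4 - -2\right) \left(-12\right) = 0 + \left(4 + 2\right) \left(-12\right) = 0 + 6 \left(-12\right) = 0 - 72 = -72$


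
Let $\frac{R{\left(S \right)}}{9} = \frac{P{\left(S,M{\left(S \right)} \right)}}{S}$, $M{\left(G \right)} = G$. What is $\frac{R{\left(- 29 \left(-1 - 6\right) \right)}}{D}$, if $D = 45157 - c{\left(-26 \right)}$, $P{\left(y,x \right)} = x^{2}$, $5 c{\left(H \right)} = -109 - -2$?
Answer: $\frac{9135}{225892} \approx 0.04044$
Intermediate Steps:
$c{\left(H \right)} = - \frac{107}{5}$ ($c{\left(H \right)} = \frac{-109 - -2}{5} = \frac{-109 + 2}{5} = \frac{1}{5} \left(-107\right) = - \frac{107}{5}$)
$R{\left(S \right)} = 9 S$ ($R{\left(S \right)} = 9 \frac{S^{2}}{S} = 9 S$)
$D = \frac{225892}{5}$ ($D = 45157 - - \frac{107}{5} = 45157 + \frac{107}{5} = \frac{225892}{5} \approx 45178.0$)
$\frac{R{\left(- 29 \left(-1 - 6\right) \right)}}{D} = \frac{9 \left(- 29 \left(-1 - 6\right)\right)}{\frac{225892}{5}} = 9 \left(- 29 \left(-1 - 6\right)\right) \frac{5}{225892} = 9 \left(\left(-29\right) \left(-7\right)\right) \frac{5}{225892} = 9 \cdot 203 \cdot \frac{5}{225892} = 1827 \cdot \frac{5}{225892} = \frac{9135}{225892}$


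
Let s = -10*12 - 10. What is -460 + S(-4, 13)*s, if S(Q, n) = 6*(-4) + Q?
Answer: 3180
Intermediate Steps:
s = -130 (s = -120 - 10 = -130)
S(Q, n) = -24 + Q
-460 + S(-4, 13)*s = -460 + (-24 - 4)*(-130) = -460 - 28*(-130) = -460 + 3640 = 3180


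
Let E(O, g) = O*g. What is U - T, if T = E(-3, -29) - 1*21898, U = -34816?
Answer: -13005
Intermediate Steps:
T = -21811 (T = -3*(-29) - 1*21898 = 87 - 21898 = -21811)
U - T = -34816 - 1*(-21811) = -34816 + 21811 = -13005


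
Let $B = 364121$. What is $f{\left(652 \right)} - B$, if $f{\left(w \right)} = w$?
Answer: $-363469$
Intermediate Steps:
$f{\left(652 \right)} - B = 652 - 364121 = -363469$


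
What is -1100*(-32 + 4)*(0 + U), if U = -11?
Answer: -338800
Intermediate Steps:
-1100*(-32 + 4)*(0 + U) = -1100*(-32 + 4)*(0 - 11) = -(-30800)*(-11) = -1100*308 = -338800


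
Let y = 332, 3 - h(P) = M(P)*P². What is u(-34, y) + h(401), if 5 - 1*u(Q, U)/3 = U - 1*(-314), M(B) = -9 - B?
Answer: 65926490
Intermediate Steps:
h(P) = 3 - P²*(-9 - P) (h(P) = 3 - (-9 - P)*P² = 3 - P²*(-9 - P))
u(Q, U) = -927 - 3*U (u(Q, U) = 15 - 3*(U - 1*(-314)) = 15 - 3*(U + 314) = 15 - 3*(314 + U) = 15 + (-942 - 3*U) = -927 - 3*U)
u(-34, y) + h(401) = (-927 - 3*332) + (3 + 401²*(9 + 401)) = (-927 - 996) + (3 + 160801*410) = -1923 + (3 + 65928410) = -1923 + 65928413 = 65926490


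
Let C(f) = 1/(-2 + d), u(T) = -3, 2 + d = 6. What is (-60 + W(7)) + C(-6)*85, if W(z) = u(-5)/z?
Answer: -251/14 ≈ -17.929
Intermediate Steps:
d = 4 (d = -2 + 6 = 4)
W(z) = -3/z
C(f) = ½ (C(f) = 1/(-2 + 4) = 1/2 = ½)
(-60 + W(7)) + C(-6)*85 = (-60 - 3/7) + (½)*85 = (-60 - 3*⅐) + 85/2 = (-60 - 3/7) + 85/2 = -423/7 + 85/2 = -251/14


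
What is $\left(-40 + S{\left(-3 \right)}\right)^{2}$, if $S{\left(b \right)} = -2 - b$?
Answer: $1521$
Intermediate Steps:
$\left(-40 + S{\left(-3 \right)}\right)^{2} = \left(-40 - -1\right)^{2} = \left(-40 + \left(-2 + 3\right)\right)^{2} = \left(-40 + 1\right)^{2} = \left(-39\right)^{2} = 1521$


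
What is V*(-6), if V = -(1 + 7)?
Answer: 48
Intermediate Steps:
V = -8 (V = -1*8 = -8)
V*(-6) = -8*(-6) = 48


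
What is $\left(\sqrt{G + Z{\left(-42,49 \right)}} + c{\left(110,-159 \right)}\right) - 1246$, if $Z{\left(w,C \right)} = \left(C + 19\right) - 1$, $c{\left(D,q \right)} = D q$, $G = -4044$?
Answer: $-18736 + i \sqrt{3977} \approx -18736.0 + 63.063 i$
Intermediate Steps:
$Z{\left(w,C \right)} = 18 + C$ ($Z{\left(w,C \right)} = \left(19 + C\right) - 1 = 18 + C$)
$\left(\sqrt{G + Z{\left(-42,49 \right)}} + c{\left(110,-159 \right)}\right) - 1246 = \left(\sqrt{-4044 + \left(18 + 49\right)} + 110 \left(-159\right)\right) - 1246 = \left(\sqrt{-4044 + 67} - 17490\right) - 1246 = \left(\sqrt{-3977} - 17490\right) - 1246 = \left(i \sqrt{3977} - 17490\right) - 1246 = \left(-17490 + i \sqrt{3977}\right) - 1246 = -18736 + i \sqrt{3977}$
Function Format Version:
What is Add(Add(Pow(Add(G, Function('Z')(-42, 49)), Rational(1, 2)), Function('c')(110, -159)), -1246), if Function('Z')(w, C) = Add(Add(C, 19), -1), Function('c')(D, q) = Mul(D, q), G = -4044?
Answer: Add(-18736, Mul(I, Pow(3977, Rational(1, 2)))) ≈ Add(-18736., Mul(63.063, I))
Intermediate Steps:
Function('Z')(w, C) = Add(18, C) (Function('Z')(w, C) = Add(Add(19, C), -1) = Add(18, C))
Add(Add(Pow(Add(G, Function('Z')(-42, 49)), Rational(1, 2)), Function('c')(110, -159)), -1246) = Add(Add(Pow(Add(-4044, Add(18, 49)), Rational(1, 2)), Mul(110, -159)), -1246) = Add(Add(Pow(Add(-4044, 67), Rational(1, 2)), -17490), -1246) = Add(Add(Pow(-3977, Rational(1, 2)), -17490), -1246) = Add(Add(Mul(I, Pow(3977, Rational(1, 2))), -17490), -1246) = Add(Add(-17490, Mul(I, Pow(3977, Rational(1, 2)))), -1246) = Add(-18736, Mul(I, Pow(3977, Rational(1, 2))))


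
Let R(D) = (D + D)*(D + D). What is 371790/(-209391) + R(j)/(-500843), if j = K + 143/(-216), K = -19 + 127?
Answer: -108785329603955/58248914370192 ≈ -1.8676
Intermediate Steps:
K = 108
j = 23185/216 (j = 108 + 143/(-216) = 108 + 143*(-1/216) = 108 - 143/216 = 23185/216 ≈ 107.34)
R(D) = 4*D² (R(D) = (2*D)*(2*D) = 4*D²)
371790/(-209391) + R(j)/(-500843) = 371790/(-209391) + (4*(23185/216)²)/(-500843) = 371790*(-1/209391) + (4*(537544225/46656))*(-1/500843) = -123930/69797 + (537544225/11664)*(-1/500843) = -123930/69797 - 537544225/5841832752 = -108785329603955/58248914370192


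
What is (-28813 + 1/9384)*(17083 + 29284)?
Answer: -12536764683097/9384 ≈ -1.3360e+9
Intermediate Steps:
(-28813 + 1/9384)*(17083 + 29284) = (-28813 + 1/9384)*46367 = -270381191/9384*46367 = -12536764683097/9384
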